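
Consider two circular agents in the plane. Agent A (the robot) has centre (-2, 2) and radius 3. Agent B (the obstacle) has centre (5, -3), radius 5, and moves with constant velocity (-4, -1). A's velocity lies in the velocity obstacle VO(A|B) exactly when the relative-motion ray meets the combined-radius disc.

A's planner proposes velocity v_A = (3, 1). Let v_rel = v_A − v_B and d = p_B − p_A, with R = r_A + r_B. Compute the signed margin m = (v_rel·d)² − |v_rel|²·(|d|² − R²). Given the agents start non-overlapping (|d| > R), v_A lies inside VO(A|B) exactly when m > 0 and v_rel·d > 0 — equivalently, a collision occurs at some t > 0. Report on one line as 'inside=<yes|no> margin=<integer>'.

d = (7, -5),  |d|² = 74;  R = 3+5 = 8,  c = 74−8² = 10
v_rel = (7, 2),  |v_rel|² = 53;  v_rel·d = (7)·(7) + (2)·(-5) = 39
53·t² − 78·t + 10 = 0  ⇒  m = 39² − 53·10 = 991
m = 991 > 0,  v_rel·d = 39 > 0  ⇒  inside

inside=yes margin=991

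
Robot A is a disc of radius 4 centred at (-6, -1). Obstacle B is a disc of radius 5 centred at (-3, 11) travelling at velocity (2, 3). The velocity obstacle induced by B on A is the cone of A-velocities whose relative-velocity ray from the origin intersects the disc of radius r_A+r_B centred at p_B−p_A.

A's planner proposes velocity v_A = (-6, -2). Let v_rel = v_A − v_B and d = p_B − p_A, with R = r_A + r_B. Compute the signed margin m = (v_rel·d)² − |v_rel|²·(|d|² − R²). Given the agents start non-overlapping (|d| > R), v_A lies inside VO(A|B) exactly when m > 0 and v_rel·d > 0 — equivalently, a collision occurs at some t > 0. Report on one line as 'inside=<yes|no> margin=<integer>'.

d = (3, 12),  |d|² = 153;  R = 4+5 = 9,  c = 153−9² = 72
v_rel = (-8, -5),  |v_rel|² = 89;  v_rel·d = (-8)·(3) + (-5)·(12) = -84
89·t² + 168·t + 72 = 0  ⇒  m = (-84)² − 89·72 = 648
m = 648 > 0,  v_rel·d = -84 < 0  ⇒  outside

inside=no margin=648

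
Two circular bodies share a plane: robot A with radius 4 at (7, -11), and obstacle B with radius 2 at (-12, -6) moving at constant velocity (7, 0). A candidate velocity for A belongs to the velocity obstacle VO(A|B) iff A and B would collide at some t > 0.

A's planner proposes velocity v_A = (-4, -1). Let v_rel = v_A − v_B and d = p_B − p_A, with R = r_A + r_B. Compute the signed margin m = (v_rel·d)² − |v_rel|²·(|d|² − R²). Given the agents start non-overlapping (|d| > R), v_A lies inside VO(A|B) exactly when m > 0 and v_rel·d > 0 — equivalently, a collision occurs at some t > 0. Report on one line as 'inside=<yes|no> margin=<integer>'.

d = (-19, 5),  |d|² = 386;  R = 4+2 = 6,  c = 386−6² = 350
v_rel = (-11, -1),  |v_rel|² = 122;  v_rel·d = (-11)·(-19) + (-1)·(5) = 204
122·t² − 408·t + 350 = 0  ⇒  m = 204² − 122·350 = -1084
m = -1084 < 0,  v_rel·d = 204 > 0  ⇒  outside

inside=no margin=-1084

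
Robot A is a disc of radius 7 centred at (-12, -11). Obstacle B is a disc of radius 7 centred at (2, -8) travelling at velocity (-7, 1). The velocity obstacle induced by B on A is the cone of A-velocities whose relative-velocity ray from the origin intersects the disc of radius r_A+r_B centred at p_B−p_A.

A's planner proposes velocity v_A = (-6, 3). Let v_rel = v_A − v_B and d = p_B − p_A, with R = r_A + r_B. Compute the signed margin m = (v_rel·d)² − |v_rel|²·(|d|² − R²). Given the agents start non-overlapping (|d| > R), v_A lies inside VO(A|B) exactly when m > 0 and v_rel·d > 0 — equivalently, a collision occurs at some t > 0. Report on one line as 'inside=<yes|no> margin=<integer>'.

d = (14, 3),  |d|² = 205;  R = 7+7 = 14,  c = 205−14² = 9
v_rel = (1, 2),  |v_rel|² = 5;  v_rel·d = (1)·(14) + (2)·(3) = 20
5·t² − 40·t + 9 = 0  ⇒  m = 20² − 5·9 = 355
m = 355 > 0,  v_rel·d = 20 > 0  ⇒  inside

inside=yes margin=355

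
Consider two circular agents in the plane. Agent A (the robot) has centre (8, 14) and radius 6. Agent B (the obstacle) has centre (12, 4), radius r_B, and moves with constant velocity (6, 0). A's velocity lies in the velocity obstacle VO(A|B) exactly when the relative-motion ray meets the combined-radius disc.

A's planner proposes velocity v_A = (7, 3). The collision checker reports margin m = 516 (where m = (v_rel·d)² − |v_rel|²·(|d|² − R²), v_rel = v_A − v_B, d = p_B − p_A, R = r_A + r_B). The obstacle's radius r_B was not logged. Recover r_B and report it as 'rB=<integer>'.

m = 516
d = (4, -10);  v_rel = (1, 3),  |v_rel|² = 10
v_rel×d = (1)·(-10) − (3)·(4) = -22
since m = R²·10 − (-22)²:  R² = (484 + 516) / 10 = 100
R = √100 = 10  ⇒  r_B = 10 − 6 = 4

rB=4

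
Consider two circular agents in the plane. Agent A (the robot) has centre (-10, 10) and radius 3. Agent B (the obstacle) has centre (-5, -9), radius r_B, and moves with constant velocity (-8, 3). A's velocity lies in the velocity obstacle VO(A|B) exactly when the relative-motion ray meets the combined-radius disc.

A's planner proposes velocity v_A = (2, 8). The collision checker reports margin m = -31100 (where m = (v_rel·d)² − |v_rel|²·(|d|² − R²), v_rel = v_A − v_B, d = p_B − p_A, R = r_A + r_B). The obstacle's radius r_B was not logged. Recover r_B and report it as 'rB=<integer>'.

m = -31100
d = (5, -19);  v_rel = (10, 5),  |v_rel|² = 125
v_rel×d = (10)·(-19) − (5)·(5) = -215
since m = R²·125 − (-215)²:  R² = (46225 + -31100) / 125 = 121
R = √121 = 11  ⇒  r_B = 11 − 3 = 8

rB=8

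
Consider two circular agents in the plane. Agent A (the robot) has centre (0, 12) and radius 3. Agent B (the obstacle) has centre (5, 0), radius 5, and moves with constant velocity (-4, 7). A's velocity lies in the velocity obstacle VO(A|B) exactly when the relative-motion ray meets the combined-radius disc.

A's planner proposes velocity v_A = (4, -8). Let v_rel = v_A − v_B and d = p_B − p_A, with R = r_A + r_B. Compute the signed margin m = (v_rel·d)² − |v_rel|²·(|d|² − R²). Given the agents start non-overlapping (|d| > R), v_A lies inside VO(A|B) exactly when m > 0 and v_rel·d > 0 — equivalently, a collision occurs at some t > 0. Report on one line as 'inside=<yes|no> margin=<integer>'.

d = (5, -12),  |d|² = 169;  R = 3+5 = 8,  c = 169−8² = 105
v_rel = (8, -15),  |v_rel|² = 289;  v_rel·d = (8)·(5) + (-15)·(-12) = 220
289·t² − 440·t + 105 = 0  ⇒  m = 220² − 289·105 = 18055
m = 18055 > 0,  v_rel·d = 220 > 0  ⇒  inside

inside=yes margin=18055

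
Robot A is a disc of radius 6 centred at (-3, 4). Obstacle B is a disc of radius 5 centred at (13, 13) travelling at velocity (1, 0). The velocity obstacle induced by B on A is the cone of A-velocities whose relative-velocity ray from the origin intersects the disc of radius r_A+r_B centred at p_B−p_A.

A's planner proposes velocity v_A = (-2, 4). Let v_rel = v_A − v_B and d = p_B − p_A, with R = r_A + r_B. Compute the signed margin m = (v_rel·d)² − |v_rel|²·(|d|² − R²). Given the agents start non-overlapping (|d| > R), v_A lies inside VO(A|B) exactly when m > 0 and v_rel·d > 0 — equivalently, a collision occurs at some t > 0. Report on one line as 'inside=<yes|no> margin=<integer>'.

d = (16, 9),  |d|² = 337;  R = 6+5 = 11,  c = 337−11² = 216
v_rel = (-3, 4),  |v_rel|² = 25;  v_rel·d = (-3)·(16) + (4)·(9) = -12
25·t² + 24·t + 216 = 0  ⇒  m = (-12)² − 25·216 = -5256
m = -5256 < 0,  v_rel·d = -12 < 0  ⇒  outside

inside=no margin=-5256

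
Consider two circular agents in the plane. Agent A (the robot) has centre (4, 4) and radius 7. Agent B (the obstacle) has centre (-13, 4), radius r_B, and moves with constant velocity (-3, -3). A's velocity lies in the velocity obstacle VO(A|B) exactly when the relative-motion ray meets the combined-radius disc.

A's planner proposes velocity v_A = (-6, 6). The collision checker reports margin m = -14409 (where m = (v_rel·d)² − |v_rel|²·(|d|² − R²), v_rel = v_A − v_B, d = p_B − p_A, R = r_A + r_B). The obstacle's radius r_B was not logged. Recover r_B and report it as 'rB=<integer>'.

m = -14409
d = (-17, 0);  v_rel = (-3, 9),  |v_rel|² = 90
v_rel×d = (-3)·(0) − (9)·(-17) = 153
since m = R²·90 − 153²:  R² = (23409 + -14409) / 90 = 100
R = √100 = 10  ⇒  r_B = 10 − 7 = 3

rB=3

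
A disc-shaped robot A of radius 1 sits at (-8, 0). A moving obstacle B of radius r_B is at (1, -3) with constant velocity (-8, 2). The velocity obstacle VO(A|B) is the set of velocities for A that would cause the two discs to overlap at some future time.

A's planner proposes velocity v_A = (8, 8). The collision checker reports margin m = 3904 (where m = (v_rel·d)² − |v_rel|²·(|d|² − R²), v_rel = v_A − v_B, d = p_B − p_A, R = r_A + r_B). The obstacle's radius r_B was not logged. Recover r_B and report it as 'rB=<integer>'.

m = 3904
d = (9, -3);  v_rel = (16, 6),  |v_rel|² = 292
v_rel×d = (16)·(-3) − (6)·(9) = -102
since m = R²·292 − (-102)²:  R² = (10404 + 3904) / 292 = 49
R = √49 = 7  ⇒  r_B = 7 − 1 = 6

rB=6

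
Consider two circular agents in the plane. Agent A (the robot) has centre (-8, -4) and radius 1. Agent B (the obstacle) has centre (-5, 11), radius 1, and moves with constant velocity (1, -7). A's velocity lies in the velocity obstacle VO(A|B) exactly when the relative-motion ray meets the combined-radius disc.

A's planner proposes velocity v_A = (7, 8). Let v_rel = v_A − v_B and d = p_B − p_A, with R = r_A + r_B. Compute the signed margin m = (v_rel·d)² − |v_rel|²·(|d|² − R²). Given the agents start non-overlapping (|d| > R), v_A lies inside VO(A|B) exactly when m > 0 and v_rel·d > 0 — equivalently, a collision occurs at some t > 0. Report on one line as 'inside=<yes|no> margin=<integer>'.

d = (3, 15),  |d|² = 234;  R = 1+1 = 2,  c = 234−2² = 230
v_rel = (6, 15),  |v_rel|² = 261;  v_rel·d = (6)·(3) + (15)·(15) = 243
261·t² − 486·t + 230 = 0  ⇒  m = 243² − 261·230 = -981
m = -981 < 0,  v_rel·d = 243 > 0  ⇒  outside

inside=no margin=-981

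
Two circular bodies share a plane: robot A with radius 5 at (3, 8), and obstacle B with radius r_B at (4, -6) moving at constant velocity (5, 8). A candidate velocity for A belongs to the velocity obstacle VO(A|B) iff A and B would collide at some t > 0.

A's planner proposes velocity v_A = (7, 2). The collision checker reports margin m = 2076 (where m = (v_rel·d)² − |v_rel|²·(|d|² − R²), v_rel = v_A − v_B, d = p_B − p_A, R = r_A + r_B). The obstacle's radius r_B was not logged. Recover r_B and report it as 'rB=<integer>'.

m = 2076
d = (1, -14);  v_rel = (2, -6),  |v_rel|² = 40
v_rel×d = (2)·(-14) − (-6)·(1) = -22
since m = R²·40 − (-22)²:  R² = (484 + 2076) / 40 = 64
R = √64 = 8  ⇒  r_B = 8 − 5 = 3

rB=3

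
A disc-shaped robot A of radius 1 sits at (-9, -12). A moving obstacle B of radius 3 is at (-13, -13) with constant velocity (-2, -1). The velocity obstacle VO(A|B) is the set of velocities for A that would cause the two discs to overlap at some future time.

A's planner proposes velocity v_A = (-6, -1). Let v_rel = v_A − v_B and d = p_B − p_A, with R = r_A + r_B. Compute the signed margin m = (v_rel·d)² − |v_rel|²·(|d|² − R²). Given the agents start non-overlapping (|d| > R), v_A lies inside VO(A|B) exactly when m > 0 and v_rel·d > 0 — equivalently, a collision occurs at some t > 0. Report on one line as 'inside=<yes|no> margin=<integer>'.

d = (-4, -1),  |d|² = 17;  R = 1+3 = 4,  c = 17−4² = 1
v_rel = (-4, 0),  |v_rel|² = 16;  v_rel·d = (-4)·(-4) + (0)·(-1) = 16
16·t² − 32·t + 1 = 0  ⇒  m = 16² − 16·1 = 240
m = 240 > 0,  v_rel·d = 16 > 0  ⇒  inside

inside=yes margin=240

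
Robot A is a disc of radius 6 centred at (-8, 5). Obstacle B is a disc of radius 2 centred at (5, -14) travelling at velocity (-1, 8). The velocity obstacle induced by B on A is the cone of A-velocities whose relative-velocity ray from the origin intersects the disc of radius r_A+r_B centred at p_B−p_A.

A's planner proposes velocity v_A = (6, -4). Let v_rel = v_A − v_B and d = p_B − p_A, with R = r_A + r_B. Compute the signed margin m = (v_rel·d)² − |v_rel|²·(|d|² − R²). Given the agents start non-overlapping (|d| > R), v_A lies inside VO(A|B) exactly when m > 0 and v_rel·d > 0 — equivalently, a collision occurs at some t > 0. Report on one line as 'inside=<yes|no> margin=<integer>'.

d = (13, -19),  |d|² = 530;  R = 6+2 = 8,  c = 530−8² = 466
v_rel = (7, -12),  |v_rel|² = 193;  v_rel·d = (7)·(13) + (-12)·(-19) = 319
193·t² − 638·t + 466 = 0  ⇒  m = 319² − 193·466 = 11823
m = 11823 > 0,  v_rel·d = 319 > 0  ⇒  inside

inside=yes margin=11823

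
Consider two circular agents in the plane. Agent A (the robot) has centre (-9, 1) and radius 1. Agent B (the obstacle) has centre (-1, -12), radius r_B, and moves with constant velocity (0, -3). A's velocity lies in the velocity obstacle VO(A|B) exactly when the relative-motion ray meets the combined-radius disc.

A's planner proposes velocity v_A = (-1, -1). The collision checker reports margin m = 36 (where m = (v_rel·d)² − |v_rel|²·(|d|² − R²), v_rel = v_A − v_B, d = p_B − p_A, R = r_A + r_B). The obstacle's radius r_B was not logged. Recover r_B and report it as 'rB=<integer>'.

m = 36
d = (8, -13);  v_rel = (-1, 2),  |v_rel|² = 5
v_rel×d = (-1)·(-13) − (2)·(8) = -3
since m = R²·5 − (-3)²:  R² = (9 + 36) / 5 = 9
R = √9 = 3  ⇒  r_B = 3 − 1 = 2

rB=2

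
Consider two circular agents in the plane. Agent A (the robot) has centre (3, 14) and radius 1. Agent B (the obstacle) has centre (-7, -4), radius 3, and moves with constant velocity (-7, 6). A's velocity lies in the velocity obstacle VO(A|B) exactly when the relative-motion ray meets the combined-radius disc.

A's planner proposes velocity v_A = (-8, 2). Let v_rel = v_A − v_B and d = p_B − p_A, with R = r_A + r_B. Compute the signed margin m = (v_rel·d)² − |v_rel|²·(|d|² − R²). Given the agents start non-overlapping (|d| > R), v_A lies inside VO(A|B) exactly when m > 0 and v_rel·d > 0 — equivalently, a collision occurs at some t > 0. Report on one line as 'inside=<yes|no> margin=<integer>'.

d = (-10, -18),  |d|² = 424;  R = 1+3 = 4,  c = 424−4² = 408
v_rel = (-1, -4),  |v_rel|² = 17;  v_rel·d = (-1)·(-10) + (-4)·(-18) = 82
17·t² − 164·t + 408 = 0  ⇒  m = 82² − 17·408 = -212
m = -212 < 0,  v_rel·d = 82 > 0  ⇒  outside

inside=no margin=-212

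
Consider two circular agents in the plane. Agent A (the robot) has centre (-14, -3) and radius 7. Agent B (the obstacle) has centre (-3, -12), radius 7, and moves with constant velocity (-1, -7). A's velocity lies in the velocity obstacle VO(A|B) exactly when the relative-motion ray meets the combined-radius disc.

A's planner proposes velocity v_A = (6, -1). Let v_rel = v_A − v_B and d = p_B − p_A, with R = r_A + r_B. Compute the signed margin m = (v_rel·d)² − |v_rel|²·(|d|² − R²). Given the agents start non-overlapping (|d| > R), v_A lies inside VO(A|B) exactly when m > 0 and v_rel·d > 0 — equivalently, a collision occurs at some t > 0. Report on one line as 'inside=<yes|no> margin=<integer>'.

d = (11, -9),  |d|² = 202;  R = 7+7 = 14,  c = 202−14² = 6
v_rel = (7, 6),  |v_rel|² = 85;  v_rel·d = (7)·(11) + (6)·(-9) = 23
85·t² − 46·t + 6 = 0  ⇒  m = 23² − 85·6 = 19
m = 19 > 0,  v_rel·d = 23 > 0  ⇒  inside

inside=yes margin=19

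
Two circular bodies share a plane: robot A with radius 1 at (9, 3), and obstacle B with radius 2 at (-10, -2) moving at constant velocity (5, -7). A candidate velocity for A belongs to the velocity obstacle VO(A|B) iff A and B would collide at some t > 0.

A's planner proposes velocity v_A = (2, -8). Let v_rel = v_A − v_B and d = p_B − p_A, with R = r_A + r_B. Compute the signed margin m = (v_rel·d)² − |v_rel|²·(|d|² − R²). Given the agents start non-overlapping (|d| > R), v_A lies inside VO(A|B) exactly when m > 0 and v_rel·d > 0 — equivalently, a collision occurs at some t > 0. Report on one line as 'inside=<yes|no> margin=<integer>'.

d = (-19, -5),  |d|² = 386;  R = 1+2 = 3,  c = 386−3² = 377
v_rel = (-3, -1),  |v_rel|² = 10;  v_rel·d = (-3)·(-19) + (-1)·(-5) = 62
10·t² − 124·t + 377 = 0  ⇒  m = 62² − 10·377 = 74
m = 74 > 0,  v_rel·d = 62 > 0  ⇒  inside

inside=yes margin=74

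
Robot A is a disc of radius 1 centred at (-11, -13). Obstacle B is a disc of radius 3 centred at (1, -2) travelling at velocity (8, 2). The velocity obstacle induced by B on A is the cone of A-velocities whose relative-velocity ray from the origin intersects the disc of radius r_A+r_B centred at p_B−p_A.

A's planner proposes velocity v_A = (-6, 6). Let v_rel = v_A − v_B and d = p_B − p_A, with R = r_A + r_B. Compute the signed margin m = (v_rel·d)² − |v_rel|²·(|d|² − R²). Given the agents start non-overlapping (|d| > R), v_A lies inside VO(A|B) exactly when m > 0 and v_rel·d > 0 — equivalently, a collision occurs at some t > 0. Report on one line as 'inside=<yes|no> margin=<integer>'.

d = (12, 11),  |d|² = 265;  R = 1+3 = 4,  c = 265−4² = 249
v_rel = (-14, 4),  |v_rel|² = 212;  v_rel·d = (-14)·(12) + (4)·(11) = -124
212·t² + 248·t + 249 = 0  ⇒  m = (-124)² − 212·249 = -37412
m = -37412 < 0,  v_rel·d = -124 < 0  ⇒  outside

inside=no margin=-37412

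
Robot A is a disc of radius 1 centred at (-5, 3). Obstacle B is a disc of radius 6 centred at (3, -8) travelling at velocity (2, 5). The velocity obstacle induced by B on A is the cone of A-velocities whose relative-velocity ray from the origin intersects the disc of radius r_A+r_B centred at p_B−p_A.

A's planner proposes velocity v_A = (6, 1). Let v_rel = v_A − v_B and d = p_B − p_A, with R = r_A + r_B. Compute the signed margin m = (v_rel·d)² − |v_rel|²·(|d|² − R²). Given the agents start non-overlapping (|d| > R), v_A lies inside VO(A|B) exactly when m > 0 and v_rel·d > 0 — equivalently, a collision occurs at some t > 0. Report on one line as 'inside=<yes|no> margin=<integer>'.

d = (8, -11),  |d|² = 185;  R = 1+6 = 7,  c = 185−7² = 136
v_rel = (4, -4),  |v_rel|² = 32;  v_rel·d = (4)·(8) + (-4)·(-11) = 76
32·t² − 152·t + 136 = 0  ⇒  m = 76² − 32·136 = 1424
m = 1424 > 0,  v_rel·d = 76 > 0  ⇒  inside

inside=yes margin=1424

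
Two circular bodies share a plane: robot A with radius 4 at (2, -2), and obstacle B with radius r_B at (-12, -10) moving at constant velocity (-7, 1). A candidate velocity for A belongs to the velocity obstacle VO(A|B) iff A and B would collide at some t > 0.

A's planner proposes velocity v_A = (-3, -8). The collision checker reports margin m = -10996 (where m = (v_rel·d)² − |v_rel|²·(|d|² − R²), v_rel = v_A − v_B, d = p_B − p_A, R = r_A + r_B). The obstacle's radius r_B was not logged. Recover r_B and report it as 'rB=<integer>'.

m = -10996
d = (-14, -8);  v_rel = (4, -9),  |v_rel|² = 97
v_rel×d = (4)·(-8) − (-9)·(-14) = -158
since m = R²·97 − (-158)²:  R² = (24964 + -10996) / 97 = 144
R = √144 = 12  ⇒  r_B = 12 − 4 = 8

rB=8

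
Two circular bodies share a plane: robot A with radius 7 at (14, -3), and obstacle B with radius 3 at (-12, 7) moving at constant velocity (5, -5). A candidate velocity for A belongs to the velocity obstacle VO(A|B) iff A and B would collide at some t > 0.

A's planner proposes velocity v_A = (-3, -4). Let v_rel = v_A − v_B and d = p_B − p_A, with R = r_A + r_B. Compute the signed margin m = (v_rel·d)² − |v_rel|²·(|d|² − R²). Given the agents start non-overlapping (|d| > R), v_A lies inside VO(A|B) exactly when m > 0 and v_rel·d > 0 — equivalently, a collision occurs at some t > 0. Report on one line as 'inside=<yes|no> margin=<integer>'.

d = (-26, 10),  |d|² = 776;  R = 7+3 = 10,  c = 776−10² = 676
v_rel = (-8, 1),  |v_rel|² = 65;  v_rel·d = (-8)·(-26) + (1)·(10) = 218
65·t² − 436·t + 676 = 0  ⇒  m = 218² − 65·676 = 3584
m = 3584 > 0,  v_rel·d = 218 > 0  ⇒  inside

inside=yes margin=3584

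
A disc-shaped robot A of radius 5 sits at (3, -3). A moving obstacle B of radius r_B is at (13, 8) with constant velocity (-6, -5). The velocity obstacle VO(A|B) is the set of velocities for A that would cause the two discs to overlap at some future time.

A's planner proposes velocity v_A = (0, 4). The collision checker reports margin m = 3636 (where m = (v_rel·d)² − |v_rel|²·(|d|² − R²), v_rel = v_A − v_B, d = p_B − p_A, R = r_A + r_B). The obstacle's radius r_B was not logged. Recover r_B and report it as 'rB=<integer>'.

m = 3636
d = (10, 11);  v_rel = (6, 9),  |v_rel|² = 117
v_rel×d = (6)·(11) − (9)·(10) = -24
since m = R²·117 − (-24)²:  R² = (576 + 3636) / 117 = 36
R = √36 = 6  ⇒  r_B = 6 − 5 = 1

rB=1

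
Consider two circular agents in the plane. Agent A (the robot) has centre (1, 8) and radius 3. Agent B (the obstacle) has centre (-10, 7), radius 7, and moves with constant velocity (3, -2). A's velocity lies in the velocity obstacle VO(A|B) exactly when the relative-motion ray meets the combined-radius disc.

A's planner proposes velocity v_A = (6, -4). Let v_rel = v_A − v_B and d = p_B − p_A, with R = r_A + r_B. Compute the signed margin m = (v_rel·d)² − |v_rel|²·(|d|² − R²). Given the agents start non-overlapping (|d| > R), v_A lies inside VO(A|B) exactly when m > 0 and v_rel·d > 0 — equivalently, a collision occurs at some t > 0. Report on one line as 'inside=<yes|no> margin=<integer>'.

d = (-11, -1),  |d|² = 122;  R = 3+7 = 10,  c = 122−10² = 22
v_rel = (3, -2),  |v_rel|² = 13;  v_rel·d = (3)·(-11) + (-2)·(-1) = -31
13·t² + 62·t + 22 = 0  ⇒  m = (-31)² − 13·22 = 675
m = 675 > 0,  v_rel·d = -31 < 0  ⇒  outside

inside=no margin=675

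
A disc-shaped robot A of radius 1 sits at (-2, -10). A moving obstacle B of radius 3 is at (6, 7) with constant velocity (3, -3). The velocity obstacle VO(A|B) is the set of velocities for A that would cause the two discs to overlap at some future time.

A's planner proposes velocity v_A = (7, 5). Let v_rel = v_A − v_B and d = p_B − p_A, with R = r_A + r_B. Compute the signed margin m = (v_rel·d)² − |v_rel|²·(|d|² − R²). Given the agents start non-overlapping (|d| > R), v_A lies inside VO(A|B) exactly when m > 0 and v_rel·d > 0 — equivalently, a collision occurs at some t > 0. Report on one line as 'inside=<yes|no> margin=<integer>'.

d = (8, 17),  |d|² = 353;  R = 1+3 = 4,  c = 353−4² = 337
v_rel = (4, 8),  |v_rel|² = 80;  v_rel·d = (4)·(8) + (8)·(17) = 168
80·t² − 336·t + 337 = 0  ⇒  m = 168² − 80·337 = 1264
m = 1264 > 0,  v_rel·d = 168 > 0  ⇒  inside

inside=yes margin=1264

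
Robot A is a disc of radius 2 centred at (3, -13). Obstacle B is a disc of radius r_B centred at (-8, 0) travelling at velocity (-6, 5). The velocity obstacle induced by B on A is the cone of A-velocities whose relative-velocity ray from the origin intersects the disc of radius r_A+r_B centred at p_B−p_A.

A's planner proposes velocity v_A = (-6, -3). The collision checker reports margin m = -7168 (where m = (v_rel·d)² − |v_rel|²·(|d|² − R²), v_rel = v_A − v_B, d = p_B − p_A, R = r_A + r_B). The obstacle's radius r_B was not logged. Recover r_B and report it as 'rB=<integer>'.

m = -7168
d = (-11, 13);  v_rel = (0, -8),  |v_rel|² = 64
v_rel×d = (0)·(13) − (-8)·(-11) = -88
since m = R²·64 − (-88)²:  R² = (7744 + -7168) / 64 = 9
R = √9 = 3  ⇒  r_B = 3 − 2 = 1

rB=1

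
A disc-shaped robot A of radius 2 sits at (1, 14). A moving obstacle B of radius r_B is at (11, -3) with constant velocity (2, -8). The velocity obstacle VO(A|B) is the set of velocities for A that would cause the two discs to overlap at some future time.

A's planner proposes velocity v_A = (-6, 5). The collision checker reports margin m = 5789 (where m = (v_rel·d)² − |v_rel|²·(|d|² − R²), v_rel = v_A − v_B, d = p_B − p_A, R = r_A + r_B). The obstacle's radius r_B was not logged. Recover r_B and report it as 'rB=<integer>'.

m = 5789
d = (10, -17);  v_rel = (-8, 13),  |v_rel|² = 233
v_rel×d = (-8)·(-17) − (13)·(10) = 6
since m = R²·233 − 6²:  R² = (36 + 5789) / 233 = 25
R = √25 = 5  ⇒  r_B = 5 − 2 = 3

rB=3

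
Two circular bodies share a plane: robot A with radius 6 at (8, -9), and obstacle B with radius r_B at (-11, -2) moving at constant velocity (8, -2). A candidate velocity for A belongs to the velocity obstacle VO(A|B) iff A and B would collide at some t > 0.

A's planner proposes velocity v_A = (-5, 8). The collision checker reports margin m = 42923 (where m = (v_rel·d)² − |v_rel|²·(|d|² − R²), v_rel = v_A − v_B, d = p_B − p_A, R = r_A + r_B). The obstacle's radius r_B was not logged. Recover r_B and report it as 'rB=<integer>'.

m = 42923
d = (-19, 7);  v_rel = (-13, 10),  |v_rel|² = 269
v_rel×d = (-13)·(7) − (10)·(-19) = 99
since m = R²·269 − 99²:  R² = (9801 + 42923) / 269 = 196
R = √196 = 14  ⇒  r_B = 14 − 6 = 8

rB=8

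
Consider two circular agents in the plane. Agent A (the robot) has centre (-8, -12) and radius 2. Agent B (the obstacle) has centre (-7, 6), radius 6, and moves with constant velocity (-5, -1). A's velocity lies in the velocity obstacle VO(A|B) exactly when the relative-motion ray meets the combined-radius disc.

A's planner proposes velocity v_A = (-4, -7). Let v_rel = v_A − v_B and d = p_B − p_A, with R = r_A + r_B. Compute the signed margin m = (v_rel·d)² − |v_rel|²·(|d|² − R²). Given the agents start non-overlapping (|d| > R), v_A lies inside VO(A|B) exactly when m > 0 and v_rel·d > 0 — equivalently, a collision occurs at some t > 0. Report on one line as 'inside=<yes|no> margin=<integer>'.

d = (1, 18),  |d|² = 325;  R = 2+6 = 8,  c = 325−8² = 261
v_rel = (1, -6),  |v_rel|² = 37;  v_rel·d = (1)·(1) + (-6)·(18) = -107
37·t² + 214·t + 261 = 0  ⇒  m = (-107)² − 37·261 = 1792
m = 1792 > 0,  v_rel·d = -107 < 0  ⇒  outside

inside=no margin=1792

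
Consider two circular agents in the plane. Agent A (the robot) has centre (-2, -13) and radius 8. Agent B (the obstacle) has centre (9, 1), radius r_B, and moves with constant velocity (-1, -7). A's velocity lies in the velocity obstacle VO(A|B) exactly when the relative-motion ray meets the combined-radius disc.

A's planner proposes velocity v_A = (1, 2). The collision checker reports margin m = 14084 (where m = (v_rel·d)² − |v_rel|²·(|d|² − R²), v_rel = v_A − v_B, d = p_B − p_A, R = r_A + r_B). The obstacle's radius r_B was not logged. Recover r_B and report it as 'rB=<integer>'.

m = 14084
d = (11, 14);  v_rel = (2, 9),  |v_rel|² = 85
v_rel×d = (2)·(14) − (9)·(11) = -71
since m = R²·85 − (-71)²:  R² = (5041 + 14084) / 85 = 225
R = √225 = 15  ⇒  r_B = 15 − 8 = 7

rB=7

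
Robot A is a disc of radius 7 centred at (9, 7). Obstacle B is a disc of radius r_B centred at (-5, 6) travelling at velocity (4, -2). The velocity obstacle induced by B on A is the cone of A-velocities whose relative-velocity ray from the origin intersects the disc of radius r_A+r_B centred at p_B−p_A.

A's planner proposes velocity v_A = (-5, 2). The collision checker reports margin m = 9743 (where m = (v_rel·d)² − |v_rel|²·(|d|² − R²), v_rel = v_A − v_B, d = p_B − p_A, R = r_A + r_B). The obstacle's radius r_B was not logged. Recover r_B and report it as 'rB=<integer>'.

m = 9743
d = (-14, -1);  v_rel = (-9, 4),  |v_rel|² = 97
v_rel×d = (-9)·(-1) − (4)·(-14) = 65
since m = R²·97 − 65²:  R² = (4225 + 9743) / 97 = 144
R = √144 = 12  ⇒  r_B = 12 − 7 = 5

rB=5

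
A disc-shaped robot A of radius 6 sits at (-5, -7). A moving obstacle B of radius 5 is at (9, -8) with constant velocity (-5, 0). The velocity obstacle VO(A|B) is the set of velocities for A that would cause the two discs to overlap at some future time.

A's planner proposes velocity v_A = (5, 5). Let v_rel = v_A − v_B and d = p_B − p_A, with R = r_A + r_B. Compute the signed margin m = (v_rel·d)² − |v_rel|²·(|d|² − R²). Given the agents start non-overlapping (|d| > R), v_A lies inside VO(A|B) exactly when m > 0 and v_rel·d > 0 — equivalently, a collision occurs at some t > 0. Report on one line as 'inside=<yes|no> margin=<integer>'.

d = (14, -1),  |d|² = 197;  R = 6+5 = 11,  c = 197−11² = 76
v_rel = (10, 5),  |v_rel|² = 125;  v_rel·d = (10)·(14) + (5)·(-1) = 135
125·t² − 270·t + 76 = 0  ⇒  m = 135² − 125·76 = 8725
m = 8725 > 0,  v_rel·d = 135 > 0  ⇒  inside

inside=yes margin=8725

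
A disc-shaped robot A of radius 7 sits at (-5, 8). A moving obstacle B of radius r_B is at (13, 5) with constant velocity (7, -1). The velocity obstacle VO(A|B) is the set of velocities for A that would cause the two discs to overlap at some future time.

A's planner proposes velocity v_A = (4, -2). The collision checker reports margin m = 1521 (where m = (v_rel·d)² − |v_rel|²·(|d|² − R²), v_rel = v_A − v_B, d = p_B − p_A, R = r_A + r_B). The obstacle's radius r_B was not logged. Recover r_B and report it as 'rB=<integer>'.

m = 1521
d = (18, -3);  v_rel = (-3, -1),  |v_rel|² = 10
v_rel×d = (-3)·(-3) − (-1)·(18) = 27
since m = R²·10 − 27²:  R² = (729 + 1521) / 10 = 225
R = √225 = 15  ⇒  r_B = 15 − 7 = 8

rB=8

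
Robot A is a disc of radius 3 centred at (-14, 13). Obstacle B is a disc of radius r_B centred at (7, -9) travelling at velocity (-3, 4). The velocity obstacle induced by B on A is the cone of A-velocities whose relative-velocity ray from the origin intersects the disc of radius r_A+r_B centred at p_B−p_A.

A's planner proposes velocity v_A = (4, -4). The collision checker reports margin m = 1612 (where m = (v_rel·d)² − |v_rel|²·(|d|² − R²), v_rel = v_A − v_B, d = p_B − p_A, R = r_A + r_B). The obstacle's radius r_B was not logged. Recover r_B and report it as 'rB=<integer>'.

m = 1612
d = (21, -22);  v_rel = (7, -8),  |v_rel|² = 113
v_rel×d = (7)·(-22) − (-8)·(21) = 14
since m = R²·113 − 14²:  R² = (196 + 1612) / 113 = 16
R = √16 = 4  ⇒  r_B = 4 − 3 = 1

rB=1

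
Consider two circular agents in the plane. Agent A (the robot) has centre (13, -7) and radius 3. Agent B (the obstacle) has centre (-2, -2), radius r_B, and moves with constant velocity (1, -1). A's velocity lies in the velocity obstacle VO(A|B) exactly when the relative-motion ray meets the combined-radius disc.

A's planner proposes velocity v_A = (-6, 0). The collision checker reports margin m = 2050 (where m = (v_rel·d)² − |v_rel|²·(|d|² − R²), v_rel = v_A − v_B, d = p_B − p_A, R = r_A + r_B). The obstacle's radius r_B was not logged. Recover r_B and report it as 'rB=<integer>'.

m = 2050
d = (-15, 5);  v_rel = (-7, 1),  |v_rel|² = 50
v_rel×d = (-7)·(5) − (1)·(-15) = -20
since m = R²·50 − (-20)²:  R² = (400 + 2050) / 50 = 49
R = √49 = 7  ⇒  r_B = 7 − 3 = 4

rB=4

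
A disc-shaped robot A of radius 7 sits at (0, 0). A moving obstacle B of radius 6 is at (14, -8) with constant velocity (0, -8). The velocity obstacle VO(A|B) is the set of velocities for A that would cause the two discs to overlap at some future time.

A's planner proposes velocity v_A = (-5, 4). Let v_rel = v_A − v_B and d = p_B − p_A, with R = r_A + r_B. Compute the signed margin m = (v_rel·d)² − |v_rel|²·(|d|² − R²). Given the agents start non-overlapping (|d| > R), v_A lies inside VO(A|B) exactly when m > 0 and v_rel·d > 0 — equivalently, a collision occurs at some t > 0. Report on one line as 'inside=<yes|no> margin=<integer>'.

d = (14, -8),  |d|² = 260;  R = 7+6 = 13,  c = 260−13² = 91
v_rel = (-5, 12),  |v_rel|² = 169;  v_rel·d = (-5)·(14) + (12)·(-8) = -166
169·t² + 332·t + 91 = 0  ⇒  m = (-166)² − 169·91 = 12177
m = 12177 > 0,  v_rel·d = -166 < 0  ⇒  outside

inside=no margin=12177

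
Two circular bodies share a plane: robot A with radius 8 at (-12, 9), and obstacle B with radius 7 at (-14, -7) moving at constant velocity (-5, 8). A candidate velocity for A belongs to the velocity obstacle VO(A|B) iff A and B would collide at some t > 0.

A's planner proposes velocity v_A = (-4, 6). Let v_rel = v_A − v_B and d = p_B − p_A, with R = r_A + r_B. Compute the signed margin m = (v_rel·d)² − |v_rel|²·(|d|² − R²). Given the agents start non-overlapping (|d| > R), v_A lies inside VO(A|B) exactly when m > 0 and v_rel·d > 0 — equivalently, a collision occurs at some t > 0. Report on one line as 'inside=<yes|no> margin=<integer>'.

d = (-2, -16),  |d|² = 260;  R = 8+7 = 15,  c = 260−15² = 35
v_rel = (1, -2),  |v_rel|² = 5;  v_rel·d = (1)·(-2) + (-2)·(-16) = 30
5·t² − 60·t + 35 = 0  ⇒  m = 30² − 5·35 = 725
m = 725 > 0,  v_rel·d = 30 > 0  ⇒  inside

inside=yes margin=725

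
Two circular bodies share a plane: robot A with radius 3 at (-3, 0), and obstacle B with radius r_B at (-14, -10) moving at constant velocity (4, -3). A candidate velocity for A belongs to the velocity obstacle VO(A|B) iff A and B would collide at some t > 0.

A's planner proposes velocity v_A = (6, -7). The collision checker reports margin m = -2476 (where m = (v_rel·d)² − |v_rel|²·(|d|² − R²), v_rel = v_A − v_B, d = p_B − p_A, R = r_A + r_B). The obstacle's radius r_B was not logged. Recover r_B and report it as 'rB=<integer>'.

m = -2476
d = (-11, -10);  v_rel = (2, -4),  |v_rel|² = 20
v_rel×d = (2)·(-10) − (-4)·(-11) = -64
since m = R²·20 − (-64)²:  R² = (4096 + -2476) / 20 = 81
R = √81 = 9  ⇒  r_B = 9 − 3 = 6

rB=6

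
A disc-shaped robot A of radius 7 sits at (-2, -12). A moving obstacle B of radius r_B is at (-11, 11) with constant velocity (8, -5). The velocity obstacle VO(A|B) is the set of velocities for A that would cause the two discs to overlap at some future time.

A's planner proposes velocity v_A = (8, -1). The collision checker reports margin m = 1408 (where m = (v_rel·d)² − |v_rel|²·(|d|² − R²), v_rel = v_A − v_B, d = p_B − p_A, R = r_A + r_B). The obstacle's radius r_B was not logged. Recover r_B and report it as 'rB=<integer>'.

m = 1408
d = (-9, 23);  v_rel = (0, 4),  |v_rel|² = 16
v_rel×d = (0)·(23) − (4)·(-9) = 36
since m = R²·16 − 36²:  R² = (1296 + 1408) / 16 = 169
R = √169 = 13  ⇒  r_B = 13 − 7 = 6

rB=6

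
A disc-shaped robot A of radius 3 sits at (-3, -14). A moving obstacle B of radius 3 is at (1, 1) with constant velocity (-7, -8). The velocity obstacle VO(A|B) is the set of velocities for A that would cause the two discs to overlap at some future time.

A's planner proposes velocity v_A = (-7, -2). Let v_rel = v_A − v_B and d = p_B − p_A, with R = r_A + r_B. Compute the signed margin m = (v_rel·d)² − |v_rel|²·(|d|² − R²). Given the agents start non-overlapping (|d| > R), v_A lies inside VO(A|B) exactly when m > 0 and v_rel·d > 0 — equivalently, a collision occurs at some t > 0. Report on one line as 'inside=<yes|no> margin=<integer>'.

d = (4, 15),  |d|² = 241;  R = 3+3 = 6,  c = 241−6² = 205
v_rel = (0, 6),  |v_rel|² = 36;  v_rel·d = (0)·(4) + (6)·(15) = 90
36·t² − 180·t + 205 = 0  ⇒  m = 90² − 36·205 = 720
m = 720 > 0,  v_rel·d = 90 > 0  ⇒  inside

inside=yes margin=720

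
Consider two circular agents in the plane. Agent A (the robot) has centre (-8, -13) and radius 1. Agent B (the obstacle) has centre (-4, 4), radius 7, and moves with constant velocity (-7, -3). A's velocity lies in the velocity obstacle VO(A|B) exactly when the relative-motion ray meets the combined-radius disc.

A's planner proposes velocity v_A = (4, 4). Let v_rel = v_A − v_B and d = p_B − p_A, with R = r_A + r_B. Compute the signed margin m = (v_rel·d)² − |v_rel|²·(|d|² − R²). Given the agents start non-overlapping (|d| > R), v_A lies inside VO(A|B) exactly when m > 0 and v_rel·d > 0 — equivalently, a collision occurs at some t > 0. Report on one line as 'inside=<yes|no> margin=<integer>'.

d = (4, 17),  |d|² = 305;  R = 1+7 = 8,  c = 305−8² = 241
v_rel = (11, 7),  |v_rel|² = 170;  v_rel·d = (11)·(4) + (7)·(17) = 163
170·t² − 326·t + 241 = 0  ⇒  m = 163² − 170·241 = -14401
m = -14401 < 0,  v_rel·d = 163 > 0  ⇒  outside

inside=no margin=-14401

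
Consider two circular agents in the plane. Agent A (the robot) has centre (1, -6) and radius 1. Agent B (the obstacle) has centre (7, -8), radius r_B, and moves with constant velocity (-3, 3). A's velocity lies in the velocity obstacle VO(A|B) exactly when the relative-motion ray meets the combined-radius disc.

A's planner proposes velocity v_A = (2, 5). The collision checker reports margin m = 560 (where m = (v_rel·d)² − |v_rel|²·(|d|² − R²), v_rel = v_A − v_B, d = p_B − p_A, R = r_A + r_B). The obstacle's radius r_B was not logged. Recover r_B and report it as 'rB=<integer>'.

m = 560
d = (6, -2);  v_rel = (5, 2),  |v_rel|² = 29
v_rel×d = (5)·(-2) − (2)·(6) = -22
since m = R²·29 − (-22)²:  R² = (484 + 560) / 29 = 36
R = √36 = 6  ⇒  r_B = 6 − 1 = 5

rB=5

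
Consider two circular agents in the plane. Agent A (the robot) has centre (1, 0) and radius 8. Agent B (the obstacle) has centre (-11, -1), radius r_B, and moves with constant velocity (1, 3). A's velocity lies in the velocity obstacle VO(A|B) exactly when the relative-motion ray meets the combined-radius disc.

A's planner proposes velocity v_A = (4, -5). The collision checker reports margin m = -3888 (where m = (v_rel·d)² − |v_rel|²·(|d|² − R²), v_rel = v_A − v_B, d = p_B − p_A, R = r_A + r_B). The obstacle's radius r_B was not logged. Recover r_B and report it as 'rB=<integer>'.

m = -3888
d = (-12, -1);  v_rel = (3, -8),  |v_rel|² = 73
v_rel×d = (3)·(-1) − (-8)·(-12) = -99
since m = R²·73 − (-99)²:  R² = (9801 + -3888) / 73 = 81
R = √81 = 9  ⇒  r_B = 9 − 8 = 1

rB=1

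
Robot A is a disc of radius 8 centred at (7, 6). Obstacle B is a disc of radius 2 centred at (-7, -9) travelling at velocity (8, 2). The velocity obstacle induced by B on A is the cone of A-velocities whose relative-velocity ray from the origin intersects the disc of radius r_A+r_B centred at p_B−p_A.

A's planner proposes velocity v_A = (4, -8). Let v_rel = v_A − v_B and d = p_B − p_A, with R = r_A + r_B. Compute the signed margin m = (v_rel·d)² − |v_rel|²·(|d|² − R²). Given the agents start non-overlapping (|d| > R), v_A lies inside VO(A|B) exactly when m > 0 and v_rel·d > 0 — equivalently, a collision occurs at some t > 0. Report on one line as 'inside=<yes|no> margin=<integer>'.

d = (-14, -15),  |d|² = 421;  R = 8+2 = 10,  c = 421−10² = 321
v_rel = (-4, -10),  |v_rel|² = 116;  v_rel·d = (-4)·(-14) + (-10)·(-15) = 206
116·t² − 412·t + 321 = 0  ⇒  m = 206² − 116·321 = 5200
m = 5200 > 0,  v_rel·d = 206 > 0  ⇒  inside

inside=yes margin=5200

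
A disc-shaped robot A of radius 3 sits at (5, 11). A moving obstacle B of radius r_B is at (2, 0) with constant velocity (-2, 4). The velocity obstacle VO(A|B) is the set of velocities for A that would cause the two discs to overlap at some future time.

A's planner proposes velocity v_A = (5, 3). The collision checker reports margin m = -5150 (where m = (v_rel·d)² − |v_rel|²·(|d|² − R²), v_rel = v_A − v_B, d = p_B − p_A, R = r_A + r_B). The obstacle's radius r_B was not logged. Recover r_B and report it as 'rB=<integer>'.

m = -5150
d = (-3, -11);  v_rel = (7, -1),  |v_rel|² = 50
v_rel×d = (7)·(-11) − (-1)·(-3) = -80
since m = R²·50 − (-80)²:  R² = (6400 + -5150) / 50 = 25
R = √25 = 5  ⇒  r_B = 5 − 3 = 2

rB=2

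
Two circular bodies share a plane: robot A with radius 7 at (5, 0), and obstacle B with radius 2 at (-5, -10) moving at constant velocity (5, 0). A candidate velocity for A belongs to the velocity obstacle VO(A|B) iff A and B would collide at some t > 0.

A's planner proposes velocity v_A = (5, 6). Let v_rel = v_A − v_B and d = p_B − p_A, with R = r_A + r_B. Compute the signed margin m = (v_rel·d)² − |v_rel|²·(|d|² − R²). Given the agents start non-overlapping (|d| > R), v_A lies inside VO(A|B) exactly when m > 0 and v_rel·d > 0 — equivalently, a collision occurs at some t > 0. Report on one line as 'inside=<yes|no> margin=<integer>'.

d = (-10, -10),  |d|² = 200;  R = 7+2 = 9,  c = 200−9² = 119
v_rel = (0, 6),  |v_rel|² = 36;  v_rel·d = (0)·(-10) + (6)·(-10) = -60
36·t² + 120·t + 119 = 0  ⇒  m = (-60)² − 36·119 = -684
m = -684 < 0,  v_rel·d = -60 < 0  ⇒  outside

inside=no margin=-684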